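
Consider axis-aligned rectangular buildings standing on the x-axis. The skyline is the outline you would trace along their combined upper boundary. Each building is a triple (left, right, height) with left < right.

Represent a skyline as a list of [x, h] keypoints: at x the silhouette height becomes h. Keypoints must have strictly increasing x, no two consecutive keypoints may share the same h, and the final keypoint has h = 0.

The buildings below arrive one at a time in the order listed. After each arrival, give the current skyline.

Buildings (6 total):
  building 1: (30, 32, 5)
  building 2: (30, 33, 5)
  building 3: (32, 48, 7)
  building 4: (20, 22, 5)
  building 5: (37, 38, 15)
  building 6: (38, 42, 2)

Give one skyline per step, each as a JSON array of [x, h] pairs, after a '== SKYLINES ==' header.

== SKYLINES ==
[[30,5],[32,0]]
[[30,5],[33,0]]
[[30,5],[32,7],[48,0]]
[[20,5],[22,0],[30,5],[32,7],[48,0]]
[[20,5],[22,0],[30,5],[32,7],[37,15],[38,7],[48,0]]
[[20,5],[22,0],[30,5],[32,7],[37,15],[38,7],[48,0]]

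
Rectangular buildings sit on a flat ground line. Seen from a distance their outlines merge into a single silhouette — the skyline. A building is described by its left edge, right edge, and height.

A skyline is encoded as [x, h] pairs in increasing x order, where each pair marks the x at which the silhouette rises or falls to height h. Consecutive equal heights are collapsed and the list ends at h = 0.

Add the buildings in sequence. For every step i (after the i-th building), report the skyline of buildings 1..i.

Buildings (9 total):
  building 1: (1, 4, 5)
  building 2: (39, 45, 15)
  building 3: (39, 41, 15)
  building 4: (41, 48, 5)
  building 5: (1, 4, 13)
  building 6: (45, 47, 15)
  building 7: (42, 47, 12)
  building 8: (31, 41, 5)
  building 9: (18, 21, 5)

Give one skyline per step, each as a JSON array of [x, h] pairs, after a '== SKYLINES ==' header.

== SKYLINES ==
[[1,5],[4,0]]
[[1,5],[4,0],[39,15],[45,0]]
[[1,5],[4,0],[39,15],[45,0]]
[[1,5],[4,0],[39,15],[45,5],[48,0]]
[[1,13],[4,0],[39,15],[45,5],[48,0]]
[[1,13],[4,0],[39,15],[47,5],[48,0]]
[[1,13],[4,0],[39,15],[47,5],[48,0]]
[[1,13],[4,0],[31,5],[39,15],[47,5],[48,0]]
[[1,13],[4,0],[18,5],[21,0],[31,5],[39,15],[47,5],[48,0]]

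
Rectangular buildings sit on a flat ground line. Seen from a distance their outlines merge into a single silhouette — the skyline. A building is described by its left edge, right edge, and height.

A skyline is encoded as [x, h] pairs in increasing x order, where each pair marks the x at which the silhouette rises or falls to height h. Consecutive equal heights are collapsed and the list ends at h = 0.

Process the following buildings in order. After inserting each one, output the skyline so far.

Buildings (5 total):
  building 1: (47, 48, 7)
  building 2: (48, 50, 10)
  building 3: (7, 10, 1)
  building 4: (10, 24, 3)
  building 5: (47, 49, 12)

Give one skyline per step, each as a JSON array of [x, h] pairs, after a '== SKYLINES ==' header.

== SKYLINES ==
[[47,7],[48,0]]
[[47,7],[48,10],[50,0]]
[[7,1],[10,0],[47,7],[48,10],[50,0]]
[[7,1],[10,3],[24,0],[47,7],[48,10],[50,0]]
[[7,1],[10,3],[24,0],[47,12],[49,10],[50,0]]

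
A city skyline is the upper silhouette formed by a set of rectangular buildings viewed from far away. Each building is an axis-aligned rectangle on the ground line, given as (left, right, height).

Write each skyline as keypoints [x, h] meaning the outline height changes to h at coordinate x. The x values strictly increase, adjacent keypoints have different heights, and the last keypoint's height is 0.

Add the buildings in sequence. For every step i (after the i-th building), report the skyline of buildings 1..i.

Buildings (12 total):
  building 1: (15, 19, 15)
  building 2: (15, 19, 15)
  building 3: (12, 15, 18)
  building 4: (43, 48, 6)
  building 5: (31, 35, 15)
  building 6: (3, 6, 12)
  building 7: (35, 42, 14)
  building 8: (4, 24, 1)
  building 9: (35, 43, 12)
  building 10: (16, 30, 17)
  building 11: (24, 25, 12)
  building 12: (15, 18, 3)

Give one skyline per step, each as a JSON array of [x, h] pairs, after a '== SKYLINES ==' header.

== SKYLINES ==
[[15,15],[19,0]]
[[15,15],[19,0]]
[[12,18],[15,15],[19,0]]
[[12,18],[15,15],[19,0],[43,6],[48,0]]
[[12,18],[15,15],[19,0],[31,15],[35,0],[43,6],[48,0]]
[[3,12],[6,0],[12,18],[15,15],[19,0],[31,15],[35,0],[43,6],[48,0]]
[[3,12],[6,0],[12,18],[15,15],[19,0],[31,15],[35,14],[42,0],[43,6],[48,0]]
[[3,12],[6,1],[12,18],[15,15],[19,1],[24,0],[31,15],[35,14],[42,0],[43,6],[48,0]]
[[3,12],[6,1],[12,18],[15,15],[19,1],[24,0],[31,15],[35,14],[42,12],[43,6],[48,0]]
[[3,12],[6,1],[12,18],[15,15],[16,17],[30,0],[31,15],[35,14],[42,12],[43,6],[48,0]]
[[3,12],[6,1],[12,18],[15,15],[16,17],[30,0],[31,15],[35,14],[42,12],[43,6],[48,0]]
[[3,12],[6,1],[12,18],[15,15],[16,17],[30,0],[31,15],[35,14],[42,12],[43,6],[48,0]]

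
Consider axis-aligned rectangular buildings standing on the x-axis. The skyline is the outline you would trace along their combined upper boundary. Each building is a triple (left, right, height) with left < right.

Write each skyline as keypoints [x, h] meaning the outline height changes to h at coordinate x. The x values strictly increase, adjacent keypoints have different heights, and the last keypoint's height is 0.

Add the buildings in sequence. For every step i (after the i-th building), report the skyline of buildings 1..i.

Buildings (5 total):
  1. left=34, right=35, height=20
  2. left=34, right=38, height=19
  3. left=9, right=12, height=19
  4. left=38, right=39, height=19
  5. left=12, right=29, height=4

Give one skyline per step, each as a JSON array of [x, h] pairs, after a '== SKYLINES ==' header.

== SKYLINES ==
[[34,20],[35,0]]
[[34,20],[35,19],[38,0]]
[[9,19],[12,0],[34,20],[35,19],[38,0]]
[[9,19],[12,0],[34,20],[35,19],[39,0]]
[[9,19],[12,4],[29,0],[34,20],[35,19],[39,0]]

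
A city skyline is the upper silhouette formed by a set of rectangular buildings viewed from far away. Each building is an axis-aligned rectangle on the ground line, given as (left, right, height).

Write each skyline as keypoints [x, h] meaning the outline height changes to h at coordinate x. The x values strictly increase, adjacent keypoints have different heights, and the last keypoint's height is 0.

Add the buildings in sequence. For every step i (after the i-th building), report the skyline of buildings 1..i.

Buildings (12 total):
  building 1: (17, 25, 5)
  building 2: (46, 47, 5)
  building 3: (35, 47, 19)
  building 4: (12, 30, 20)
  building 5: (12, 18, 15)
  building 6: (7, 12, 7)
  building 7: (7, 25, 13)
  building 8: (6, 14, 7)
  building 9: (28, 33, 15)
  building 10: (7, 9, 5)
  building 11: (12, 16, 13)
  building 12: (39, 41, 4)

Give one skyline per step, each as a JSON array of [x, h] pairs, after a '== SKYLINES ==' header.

== SKYLINES ==
[[17,5],[25,0]]
[[17,5],[25,0],[46,5],[47,0]]
[[17,5],[25,0],[35,19],[47,0]]
[[12,20],[30,0],[35,19],[47,0]]
[[12,20],[30,0],[35,19],[47,0]]
[[7,7],[12,20],[30,0],[35,19],[47,0]]
[[7,13],[12,20],[30,0],[35,19],[47,0]]
[[6,7],[7,13],[12,20],[30,0],[35,19],[47,0]]
[[6,7],[7,13],[12,20],[30,15],[33,0],[35,19],[47,0]]
[[6,7],[7,13],[12,20],[30,15],[33,0],[35,19],[47,0]]
[[6,7],[7,13],[12,20],[30,15],[33,0],[35,19],[47,0]]
[[6,7],[7,13],[12,20],[30,15],[33,0],[35,19],[47,0]]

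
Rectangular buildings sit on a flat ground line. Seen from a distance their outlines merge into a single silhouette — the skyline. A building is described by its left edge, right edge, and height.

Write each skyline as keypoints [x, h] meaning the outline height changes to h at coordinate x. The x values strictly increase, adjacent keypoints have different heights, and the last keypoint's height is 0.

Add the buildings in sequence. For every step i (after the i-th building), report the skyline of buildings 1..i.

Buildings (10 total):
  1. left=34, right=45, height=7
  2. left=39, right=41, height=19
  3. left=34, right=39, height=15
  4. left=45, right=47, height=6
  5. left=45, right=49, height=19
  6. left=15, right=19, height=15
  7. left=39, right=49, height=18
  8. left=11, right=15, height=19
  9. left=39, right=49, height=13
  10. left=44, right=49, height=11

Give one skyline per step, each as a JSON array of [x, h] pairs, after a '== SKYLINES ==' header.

== SKYLINES ==
[[34,7],[45,0]]
[[34,7],[39,19],[41,7],[45,0]]
[[34,15],[39,19],[41,7],[45,0]]
[[34,15],[39,19],[41,7],[45,6],[47,0]]
[[34,15],[39,19],[41,7],[45,19],[49,0]]
[[15,15],[19,0],[34,15],[39,19],[41,7],[45,19],[49,0]]
[[15,15],[19,0],[34,15],[39,19],[41,18],[45,19],[49,0]]
[[11,19],[15,15],[19,0],[34,15],[39,19],[41,18],[45,19],[49,0]]
[[11,19],[15,15],[19,0],[34,15],[39,19],[41,18],[45,19],[49,0]]
[[11,19],[15,15],[19,0],[34,15],[39,19],[41,18],[45,19],[49,0]]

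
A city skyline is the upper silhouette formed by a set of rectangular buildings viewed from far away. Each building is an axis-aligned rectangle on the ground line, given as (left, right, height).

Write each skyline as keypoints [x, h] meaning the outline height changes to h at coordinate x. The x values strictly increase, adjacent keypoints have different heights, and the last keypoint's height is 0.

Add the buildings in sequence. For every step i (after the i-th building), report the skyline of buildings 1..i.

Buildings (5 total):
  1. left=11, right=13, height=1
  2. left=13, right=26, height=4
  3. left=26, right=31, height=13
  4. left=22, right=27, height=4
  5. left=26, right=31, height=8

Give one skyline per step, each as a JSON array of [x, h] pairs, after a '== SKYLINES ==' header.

== SKYLINES ==
[[11,1],[13,0]]
[[11,1],[13,4],[26,0]]
[[11,1],[13,4],[26,13],[31,0]]
[[11,1],[13,4],[26,13],[31,0]]
[[11,1],[13,4],[26,13],[31,0]]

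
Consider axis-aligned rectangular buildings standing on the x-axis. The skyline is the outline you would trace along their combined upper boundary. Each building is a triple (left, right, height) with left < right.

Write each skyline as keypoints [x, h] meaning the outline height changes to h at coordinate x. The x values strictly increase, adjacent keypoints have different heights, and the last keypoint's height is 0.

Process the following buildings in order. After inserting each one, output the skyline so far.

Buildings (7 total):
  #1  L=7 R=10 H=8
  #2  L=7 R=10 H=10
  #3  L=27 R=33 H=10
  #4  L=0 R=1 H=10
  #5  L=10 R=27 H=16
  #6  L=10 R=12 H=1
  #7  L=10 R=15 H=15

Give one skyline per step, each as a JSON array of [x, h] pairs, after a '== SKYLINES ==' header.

== SKYLINES ==
[[7,8],[10,0]]
[[7,10],[10,0]]
[[7,10],[10,0],[27,10],[33,0]]
[[0,10],[1,0],[7,10],[10,0],[27,10],[33,0]]
[[0,10],[1,0],[7,10],[10,16],[27,10],[33,0]]
[[0,10],[1,0],[7,10],[10,16],[27,10],[33,0]]
[[0,10],[1,0],[7,10],[10,16],[27,10],[33,0]]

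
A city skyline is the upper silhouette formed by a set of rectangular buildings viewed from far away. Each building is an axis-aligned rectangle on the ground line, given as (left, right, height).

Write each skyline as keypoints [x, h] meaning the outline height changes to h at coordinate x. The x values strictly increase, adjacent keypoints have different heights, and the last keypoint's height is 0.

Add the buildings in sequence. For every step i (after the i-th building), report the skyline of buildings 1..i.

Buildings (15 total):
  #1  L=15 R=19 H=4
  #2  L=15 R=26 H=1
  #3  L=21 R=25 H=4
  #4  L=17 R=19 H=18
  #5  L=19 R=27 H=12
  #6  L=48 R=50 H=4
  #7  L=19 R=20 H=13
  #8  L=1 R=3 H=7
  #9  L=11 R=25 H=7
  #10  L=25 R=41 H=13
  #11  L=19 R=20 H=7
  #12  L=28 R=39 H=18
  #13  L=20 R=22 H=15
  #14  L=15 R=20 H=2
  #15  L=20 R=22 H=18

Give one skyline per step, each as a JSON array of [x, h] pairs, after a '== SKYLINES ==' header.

== SKYLINES ==
[[15,4],[19,0]]
[[15,4],[19,1],[26,0]]
[[15,4],[19,1],[21,4],[25,1],[26,0]]
[[15,4],[17,18],[19,1],[21,4],[25,1],[26,0]]
[[15,4],[17,18],[19,12],[27,0]]
[[15,4],[17,18],[19,12],[27,0],[48,4],[50,0]]
[[15,4],[17,18],[19,13],[20,12],[27,0],[48,4],[50,0]]
[[1,7],[3,0],[15,4],[17,18],[19,13],[20,12],[27,0],[48,4],[50,0]]
[[1,7],[3,0],[11,7],[17,18],[19,13],[20,12],[27,0],[48,4],[50,0]]
[[1,7],[3,0],[11,7],[17,18],[19,13],[20,12],[25,13],[41,0],[48,4],[50,0]]
[[1,7],[3,0],[11,7],[17,18],[19,13],[20,12],[25,13],[41,0],[48,4],[50,0]]
[[1,7],[3,0],[11,7],[17,18],[19,13],[20,12],[25,13],[28,18],[39,13],[41,0],[48,4],[50,0]]
[[1,7],[3,0],[11,7],[17,18],[19,13],[20,15],[22,12],[25,13],[28,18],[39,13],[41,0],[48,4],[50,0]]
[[1,7],[3,0],[11,7],[17,18],[19,13],[20,15],[22,12],[25,13],[28,18],[39,13],[41,0],[48,4],[50,0]]
[[1,7],[3,0],[11,7],[17,18],[19,13],[20,18],[22,12],[25,13],[28,18],[39,13],[41,0],[48,4],[50,0]]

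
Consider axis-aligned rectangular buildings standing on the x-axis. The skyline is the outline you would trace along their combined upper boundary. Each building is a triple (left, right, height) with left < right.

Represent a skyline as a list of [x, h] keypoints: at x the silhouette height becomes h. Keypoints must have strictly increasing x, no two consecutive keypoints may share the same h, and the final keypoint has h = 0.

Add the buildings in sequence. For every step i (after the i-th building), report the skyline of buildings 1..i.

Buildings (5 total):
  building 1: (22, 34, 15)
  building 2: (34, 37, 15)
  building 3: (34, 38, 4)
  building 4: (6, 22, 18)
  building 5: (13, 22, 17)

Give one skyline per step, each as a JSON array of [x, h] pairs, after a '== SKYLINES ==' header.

== SKYLINES ==
[[22,15],[34,0]]
[[22,15],[37,0]]
[[22,15],[37,4],[38,0]]
[[6,18],[22,15],[37,4],[38,0]]
[[6,18],[22,15],[37,4],[38,0]]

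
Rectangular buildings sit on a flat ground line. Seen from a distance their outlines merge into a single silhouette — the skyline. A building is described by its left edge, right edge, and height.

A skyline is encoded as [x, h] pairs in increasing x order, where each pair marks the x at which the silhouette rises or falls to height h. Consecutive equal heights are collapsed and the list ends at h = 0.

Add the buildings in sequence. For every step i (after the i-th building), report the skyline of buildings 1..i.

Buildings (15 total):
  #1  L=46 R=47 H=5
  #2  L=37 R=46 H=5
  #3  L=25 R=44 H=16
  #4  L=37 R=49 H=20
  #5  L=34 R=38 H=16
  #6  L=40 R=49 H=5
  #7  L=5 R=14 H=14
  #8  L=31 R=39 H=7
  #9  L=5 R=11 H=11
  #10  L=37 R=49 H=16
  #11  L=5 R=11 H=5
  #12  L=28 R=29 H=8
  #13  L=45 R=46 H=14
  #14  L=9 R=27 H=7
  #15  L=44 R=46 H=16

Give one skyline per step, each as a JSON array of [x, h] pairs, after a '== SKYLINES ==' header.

== SKYLINES ==
[[46,5],[47,0]]
[[37,5],[47,0]]
[[25,16],[44,5],[47,0]]
[[25,16],[37,20],[49,0]]
[[25,16],[37,20],[49,0]]
[[25,16],[37,20],[49,0]]
[[5,14],[14,0],[25,16],[37,20],[49,0]]
[[5,14],[14,0],[25,16],[37,20],[49,0]]
[[5,14],[14,0],[25,16],[37,20],[49,0]]
[[5,14],[14,0],[25,16],[37,20],[49,0]]
[[5,14],[14,0],[25,16],[37,20],[49,0]]
[[5,14],[14,0],[25,16],[37,20],[49,0]]
[[5,14],[14,0],[25,16],[37,20],[49,0]]
[[5,14],[14,7],[25,16],[37,20],[49,0]]
[[5,14],[14,7],[25,16],[37,20],[49,0]]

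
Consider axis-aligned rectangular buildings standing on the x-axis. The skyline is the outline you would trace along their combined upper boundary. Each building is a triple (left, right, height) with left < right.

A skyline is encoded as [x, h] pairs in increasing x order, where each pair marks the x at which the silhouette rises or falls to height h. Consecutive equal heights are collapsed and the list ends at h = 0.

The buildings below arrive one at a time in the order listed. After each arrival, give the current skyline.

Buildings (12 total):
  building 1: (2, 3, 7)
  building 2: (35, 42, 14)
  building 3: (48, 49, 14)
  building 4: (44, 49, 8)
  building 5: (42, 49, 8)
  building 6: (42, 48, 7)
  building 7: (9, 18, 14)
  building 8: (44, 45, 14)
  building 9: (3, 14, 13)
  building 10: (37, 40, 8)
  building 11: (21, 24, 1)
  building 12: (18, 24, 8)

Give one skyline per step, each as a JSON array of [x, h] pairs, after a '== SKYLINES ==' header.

== SKYLINES ==
[[2,7],[3,0]]
[[2,7],[3,0],[35,14],[42,0]]
[[2,7],[3,0],[35,14],[42,0],[48,14],[49,0]]
[[2,7],[3,0],[35,14],[42,0],[44,8],[48,14],[49,0]]
[[2,7],[3,0],[35,14],[42,8],[48,14],[49,0]]
[[2,7],[3,0],[35,14],[42,8],[48,14],[49,0]]
[[2,7],[3,0],[9,14],[18,0],[35,14],[42,8],[48,14],[49,0]]
[[2,7],[3,0],[9,14],[18,0],[35,14],[42,8],[44,14],[45,8],[48,14],[49,0]]
[[2,7],[3,13],[9,14],[18,0],[35,14],[42,8],[44,14],[45,8],[48,14],[49,0]]
[[2,7],[3,13],[9,14],[18,0],[35,14],[42,8],[44,14],[45,8],[48,14],[49,0]]
[[2,7],[3,13],[9,14],[18,0],[21,1],[24,0],[35,14],[42,8],[44,14],[45,8],[48,14],[49,0]]
[[2,7],[3,13],[9,14],[18,8],[24,0],[35,14],[42,8],[44,14],[45,8],[48,14],[49,0]]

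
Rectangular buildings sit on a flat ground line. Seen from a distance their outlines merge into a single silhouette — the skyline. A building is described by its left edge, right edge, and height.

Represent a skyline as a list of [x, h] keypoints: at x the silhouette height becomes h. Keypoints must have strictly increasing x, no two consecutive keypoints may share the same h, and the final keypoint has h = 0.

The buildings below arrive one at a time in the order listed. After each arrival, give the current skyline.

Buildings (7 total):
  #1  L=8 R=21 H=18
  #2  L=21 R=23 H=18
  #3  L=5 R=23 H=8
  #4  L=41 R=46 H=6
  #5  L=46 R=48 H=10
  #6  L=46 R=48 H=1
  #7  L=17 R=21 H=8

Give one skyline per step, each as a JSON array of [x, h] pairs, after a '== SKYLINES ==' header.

== SKYLINES ==
[[8,18],[21,0]]
[[8,18],[23,0]]
[[5,8],[8,18],[23,0]]
[[5,8],[8,18],[23,0],[41,6],[46,0]]
[[5,8],[8,18],[23,0],[41,6],[46,10],[48,0]]
[[5,8],[8,18],[23,0],[41,6],[46,10],[48,0]]
[[5,8],[8,18],[23,0],[41,6],[46,10],[48,0]]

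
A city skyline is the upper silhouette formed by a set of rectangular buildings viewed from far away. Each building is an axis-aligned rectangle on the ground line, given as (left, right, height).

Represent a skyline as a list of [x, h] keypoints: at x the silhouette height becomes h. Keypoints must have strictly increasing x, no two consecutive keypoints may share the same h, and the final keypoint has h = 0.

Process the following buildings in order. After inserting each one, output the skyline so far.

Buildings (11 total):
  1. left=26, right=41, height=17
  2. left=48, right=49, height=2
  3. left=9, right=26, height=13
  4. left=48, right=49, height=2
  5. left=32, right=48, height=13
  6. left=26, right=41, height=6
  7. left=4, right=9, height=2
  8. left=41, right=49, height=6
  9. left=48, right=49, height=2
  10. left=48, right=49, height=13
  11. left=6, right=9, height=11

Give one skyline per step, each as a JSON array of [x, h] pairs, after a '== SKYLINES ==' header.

== SKYLINES ==
[[26,17],[41,0]]
[[26,17],[41,0],[48,2],[49,0]]
[[9,13],[26,17],[41,0],[48,2],[49,0]]
[[9,13],[26,17],[41,0],[48,2],[49,0]]
[[9,13],[26,17],[41,13],[48,2],[49,0]]
[[9,13],[26,17],[41,13],[48,2],[49,0]]
[[4,2],[9,13],[26,17],[41,13],[48,2],[49,0]]
[[4,2],[9,13],[26,17],[41,13],[48,6],[49,0]]
[[4,2],[9,13],[26,17],[41,13],[48,6],[49,0]]
[[4,2],[9,13],[26,17],[41,13],[49,0]]
[[4,2],[6,11],[9,13],[26,17],[41,13],[49,0]]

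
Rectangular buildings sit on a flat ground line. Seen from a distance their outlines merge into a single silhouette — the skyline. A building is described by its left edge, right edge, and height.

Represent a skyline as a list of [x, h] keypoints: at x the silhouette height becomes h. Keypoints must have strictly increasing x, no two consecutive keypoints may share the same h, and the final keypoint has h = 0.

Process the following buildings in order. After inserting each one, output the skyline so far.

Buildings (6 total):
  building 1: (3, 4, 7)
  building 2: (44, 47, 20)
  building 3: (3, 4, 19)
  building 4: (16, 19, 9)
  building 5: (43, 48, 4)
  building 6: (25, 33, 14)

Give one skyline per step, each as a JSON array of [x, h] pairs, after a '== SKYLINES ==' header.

== SKYLINES ==
[[3,7],[4,0]]
[[3,7],[4,0],[44,20],[47,0]]
[[3,19],[4,0],[44,20],[47,0]]
[[3,19],[4,0],[16,9],[19,0],[44,20],[47,0]]
[[3,19],[4,0],[16,9],[19,0],[43,4],[44,20],[47,4],[48,0]]
[[3,19],[4,0],[16,9],[19,0],[25,14],[33,0],[43,4],[44,20],[47,4],[48,0]]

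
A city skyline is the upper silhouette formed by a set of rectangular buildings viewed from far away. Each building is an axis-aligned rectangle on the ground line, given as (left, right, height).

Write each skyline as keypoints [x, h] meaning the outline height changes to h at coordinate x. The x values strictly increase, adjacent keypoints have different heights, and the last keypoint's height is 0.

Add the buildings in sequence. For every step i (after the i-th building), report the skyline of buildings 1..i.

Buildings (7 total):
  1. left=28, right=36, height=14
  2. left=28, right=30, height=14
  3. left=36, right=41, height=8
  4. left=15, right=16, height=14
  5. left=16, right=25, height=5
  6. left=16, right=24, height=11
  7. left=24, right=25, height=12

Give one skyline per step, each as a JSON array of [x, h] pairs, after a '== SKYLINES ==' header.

== SKYLINES ==
[[28,14],[36,0]]
[[28,14],[36,0]]
[[28,14],[36,8],[41,0]]
[[15,14],[16,0],[28,14],[36,8],[41,0]]
[[15,14],[16,5],[25,0],[28,14],[36,8],[41,0]]
[[15,14],[16,11],[24,5],[25,0],[28,14],[36,8],[41,0]]
[[15,14],[16,11],[24,12],[25,0],[28,14],[36,8],[41,0]]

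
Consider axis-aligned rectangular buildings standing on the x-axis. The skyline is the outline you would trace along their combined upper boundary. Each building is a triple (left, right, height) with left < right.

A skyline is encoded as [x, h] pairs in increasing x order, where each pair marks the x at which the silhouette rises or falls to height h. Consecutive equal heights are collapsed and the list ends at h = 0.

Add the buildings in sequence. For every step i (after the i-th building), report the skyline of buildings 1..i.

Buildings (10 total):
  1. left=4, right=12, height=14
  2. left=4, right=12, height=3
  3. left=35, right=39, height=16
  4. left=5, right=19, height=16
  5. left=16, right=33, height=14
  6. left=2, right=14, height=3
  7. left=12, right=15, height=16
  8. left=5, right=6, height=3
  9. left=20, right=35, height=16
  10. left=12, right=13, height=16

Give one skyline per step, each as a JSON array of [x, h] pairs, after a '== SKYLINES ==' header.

== SKYLINES ==
[[4,14],[12,0]]
[[4,14],[12,0]]
[[4,14],[12,0],[35,16],[39,0]]
[[4,14],[5,16],[19,0],[35,16],[39,0]]
[[4,14],[5,16],[19,14],[33,0],[35,16],[39,0]]
[[2,3],[4,14],[5,16],[19,14],[33,0],[35,16],[39,0]]
[[2,3],[4,14],[5,16],[19,14],[33,0],[35,16],[39,0]]
[[2,3],[4,14],[5,16],[19,14],[33,0],[35,16],[39,0]]
[[2,3],[4,14],[5,16],[19,14],[20,16],[39,0]]
[[2,3],[4,14],[5,16],[19,14],[20,16],[39,0]]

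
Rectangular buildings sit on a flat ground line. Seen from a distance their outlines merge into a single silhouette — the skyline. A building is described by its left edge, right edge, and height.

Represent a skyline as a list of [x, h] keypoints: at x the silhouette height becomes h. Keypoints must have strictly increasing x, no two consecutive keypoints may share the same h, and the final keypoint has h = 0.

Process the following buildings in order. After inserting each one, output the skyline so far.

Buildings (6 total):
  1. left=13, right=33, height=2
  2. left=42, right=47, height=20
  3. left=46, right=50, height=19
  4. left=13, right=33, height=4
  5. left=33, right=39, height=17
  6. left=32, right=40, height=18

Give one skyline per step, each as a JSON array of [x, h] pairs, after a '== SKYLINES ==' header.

== SKYLINES ==
[[13,2],[33,0]]
[[13,2],[33,0],[42,20],[47,0]]
[[13,2],[33,0],[42,20],[47,19],[50,0]]
[[13,4],[33,0],[42,20],[47,19],[50,0]]
[[13,4],[33,17],[39,0],[42,20],[47,19],[50,0]]
[[13,4],[32,18],[40,0],[42,20],[47,19],[50,0]]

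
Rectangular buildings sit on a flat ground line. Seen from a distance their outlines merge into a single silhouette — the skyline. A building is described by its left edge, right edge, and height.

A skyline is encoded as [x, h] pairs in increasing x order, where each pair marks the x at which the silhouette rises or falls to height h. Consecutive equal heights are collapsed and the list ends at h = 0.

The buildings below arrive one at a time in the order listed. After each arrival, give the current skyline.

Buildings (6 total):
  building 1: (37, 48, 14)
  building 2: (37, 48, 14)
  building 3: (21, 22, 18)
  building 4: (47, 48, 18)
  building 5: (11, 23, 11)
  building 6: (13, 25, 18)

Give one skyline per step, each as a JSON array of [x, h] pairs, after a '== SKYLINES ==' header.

== SKYLINES ==
[[37,14],[48,0]]
[[37,14],[48,0]]
[[21,18],[22,0],[37,14],[48,0]]
[[21,18],[22,0],[37,14],[47,18],[48,0]]
[[11,11],[21,18],[22,11],[23,0],[37,14],[47,18],[48,0]]
[[11,11],[13,18],[25,0],[37,14],[47,18],[48,0]]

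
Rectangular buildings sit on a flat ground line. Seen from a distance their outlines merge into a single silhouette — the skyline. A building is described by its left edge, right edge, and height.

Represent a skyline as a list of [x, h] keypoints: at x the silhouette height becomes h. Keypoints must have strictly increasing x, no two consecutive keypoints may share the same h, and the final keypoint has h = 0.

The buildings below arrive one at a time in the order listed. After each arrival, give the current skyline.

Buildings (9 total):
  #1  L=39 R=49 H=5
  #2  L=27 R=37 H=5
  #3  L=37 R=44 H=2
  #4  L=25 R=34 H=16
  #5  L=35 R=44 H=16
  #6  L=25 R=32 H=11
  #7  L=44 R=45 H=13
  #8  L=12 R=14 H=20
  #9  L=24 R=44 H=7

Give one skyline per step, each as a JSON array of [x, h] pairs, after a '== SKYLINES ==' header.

== SKYLINES ==
[[39,5],[49,0]]
[[27,5],[37,0],[39,5],[49,0]]
[[27,5],[37,2],[39,5],[49,0]]
[[25,16],[34,5],[37,2],[39,5],[49,0]]
[[25,16],[34,5],[35,16],[44,5],[49,0]]
[[25,16],[34,5],[35,16],[44,5],[49,0]]
[[25,16],[34,5],[35,16],[44,13],[45,5],[49,0]]
[[12,20],[14,0],[25,16],[34,5],[35,16],[44,13],[45,5],[49,0]]
[[12,20],[14,0],[24,7],[25,16],[34,7],[35,16],[44,13],[45,5],[49,0]]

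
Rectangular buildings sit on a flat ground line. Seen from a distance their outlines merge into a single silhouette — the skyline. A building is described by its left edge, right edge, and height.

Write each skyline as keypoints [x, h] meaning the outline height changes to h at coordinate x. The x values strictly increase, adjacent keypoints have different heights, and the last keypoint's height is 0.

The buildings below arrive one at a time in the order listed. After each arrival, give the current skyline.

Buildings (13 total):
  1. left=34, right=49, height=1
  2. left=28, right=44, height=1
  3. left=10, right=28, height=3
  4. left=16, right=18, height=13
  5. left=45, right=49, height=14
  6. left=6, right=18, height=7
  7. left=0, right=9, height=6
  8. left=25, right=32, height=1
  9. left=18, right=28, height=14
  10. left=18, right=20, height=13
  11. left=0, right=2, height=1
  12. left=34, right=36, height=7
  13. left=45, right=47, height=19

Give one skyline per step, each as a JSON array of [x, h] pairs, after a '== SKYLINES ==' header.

== SKYLINES ==
[[34,1],[49,0]]
[[28,1],[49,0]]
[[10,3],[28,1],[49,0]]
[[10,3],[16,13],[18,3],[28,1],[49,0]]
[[10,3],[16,13],[18,3],[28,1],[45,14],[49,0]]
[[6,7],[16,13],[18,3],[28,1],[45,14],[49,0]]
[[0,6],[6,7],[16,13],[18,3],[28,1],[45,14],[49,0]]
[[0,6],[6,7],[16,13],[18,3],[28,1],[45,14],[49,0]]
[[0,6],[6,7],[16,13],[18,14],[28,1],[45,14],[49,0]]
[[0,6],[6,7],[16,13],[18,14],[28,1],[45,14],[49,0]]
[[0,6],[6,7],[16,13],[18,14],[28,1],[45,14],[49,0]]
[[0,6],[6,7],[16,13],[18,14],[28,1],[34,7],[36,1],[45,14],[49,0]]
[[0,6],[6,7],[16,13],[18,14],[28,1],[34,7],[36,1],[45,19],[47,14],[49,0]]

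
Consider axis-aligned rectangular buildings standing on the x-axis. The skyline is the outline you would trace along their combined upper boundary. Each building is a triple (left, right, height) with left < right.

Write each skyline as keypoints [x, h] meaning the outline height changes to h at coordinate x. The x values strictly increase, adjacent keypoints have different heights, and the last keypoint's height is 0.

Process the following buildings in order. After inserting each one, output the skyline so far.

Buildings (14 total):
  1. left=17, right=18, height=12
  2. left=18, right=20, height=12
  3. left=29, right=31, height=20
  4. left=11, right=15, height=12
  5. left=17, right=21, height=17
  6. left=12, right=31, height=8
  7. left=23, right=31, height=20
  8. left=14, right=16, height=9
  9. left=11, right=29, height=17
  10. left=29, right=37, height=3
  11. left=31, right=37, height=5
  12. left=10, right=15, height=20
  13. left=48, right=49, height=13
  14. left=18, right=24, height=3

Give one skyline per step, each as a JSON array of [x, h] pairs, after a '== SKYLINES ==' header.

== SKYLINES ==
[[17,12],[18,0]]
[[17,12],[20,0]]
[[17,12],[20,0],[29,20],[31,0]]
[[11,12],[15,0],[17,12],[20,0],[29,20],[31,0]]
[[11,12],[15,0],[17,17],[21,0],[29,20],[31,0]]
[[11,12],[15,8],[17,17],[21,8],[29,20],[31,0]]
[[11,12],[15,8],[17,17],[21,8],[23,20],[31,0]]
[[11,12],[15,9],[16,8],[17,17],[21,8],[23,20],[31,0]]
[[11,17],[23,20],[31,0]]
[[11,17],[23,20],[31,3],[37,0]]
[[11,17],[23,20],[31,5],[37,0]]
[[10,20],[15,17],[23,20],[31,5],[37,0]]
[[10,20],[15,17],[23,20],[31,5],[37,0],[48,13],[49,0]]
[[10,20],[15,17],[23,20],[31,5],[37,0],[48,13],[49,0]]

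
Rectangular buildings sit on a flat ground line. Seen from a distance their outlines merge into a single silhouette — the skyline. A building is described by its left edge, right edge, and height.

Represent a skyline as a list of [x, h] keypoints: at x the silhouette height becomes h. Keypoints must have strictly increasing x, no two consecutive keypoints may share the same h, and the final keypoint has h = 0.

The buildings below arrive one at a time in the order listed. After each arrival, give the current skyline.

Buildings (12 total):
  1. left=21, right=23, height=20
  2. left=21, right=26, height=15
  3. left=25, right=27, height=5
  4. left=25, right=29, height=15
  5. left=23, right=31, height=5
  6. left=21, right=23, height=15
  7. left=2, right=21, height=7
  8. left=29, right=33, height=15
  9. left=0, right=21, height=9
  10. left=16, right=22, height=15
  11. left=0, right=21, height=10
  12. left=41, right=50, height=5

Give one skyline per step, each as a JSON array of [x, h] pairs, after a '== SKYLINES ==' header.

== SKYLINES ==
[[21,20],[23,0]]
[[21,20],[23,15],[26,0]]
[[21,20],[23,15],[26,5],[27,0]]
[[21,20],[23,15],[29,0]]
[[21,20],[23,15],[29,5],[31,0]]
[[21,20],[23,15],[29,5],[31,0]]
[[2,7],[21,20],[23,15],[29,5],[31,0]]
[[2,7],[21,20],[23,15],[33,0]]
[[0,9],[21,20],[23,15],[33,0]]
[[0,9],[16,15],[21,20],[23,15],[33,0]]
[[0,10],[16,15],[21,20],[23,15],[33,0]]
[[0,10],[16,15],[21,20],[23,15],[33,0],[41,5],[50,0]]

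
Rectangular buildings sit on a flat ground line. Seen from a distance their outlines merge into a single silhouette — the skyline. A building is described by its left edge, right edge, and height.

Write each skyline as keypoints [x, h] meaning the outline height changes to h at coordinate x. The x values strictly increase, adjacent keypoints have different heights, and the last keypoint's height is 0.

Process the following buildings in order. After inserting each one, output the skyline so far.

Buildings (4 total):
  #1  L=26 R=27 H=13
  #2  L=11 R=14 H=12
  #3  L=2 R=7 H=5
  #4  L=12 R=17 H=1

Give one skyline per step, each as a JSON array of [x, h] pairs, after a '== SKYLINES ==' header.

== SKYLINES ==
[[26,13],[27,0]]
[[11,12],[14,0],[26,13],[27,0]]
[[2,5],[7,0],[11,12],[14,0],[26,13],[27,0]]
[[2,5],[7,0],[11,12],[14,1],[17,0],[26,13],[27,0]]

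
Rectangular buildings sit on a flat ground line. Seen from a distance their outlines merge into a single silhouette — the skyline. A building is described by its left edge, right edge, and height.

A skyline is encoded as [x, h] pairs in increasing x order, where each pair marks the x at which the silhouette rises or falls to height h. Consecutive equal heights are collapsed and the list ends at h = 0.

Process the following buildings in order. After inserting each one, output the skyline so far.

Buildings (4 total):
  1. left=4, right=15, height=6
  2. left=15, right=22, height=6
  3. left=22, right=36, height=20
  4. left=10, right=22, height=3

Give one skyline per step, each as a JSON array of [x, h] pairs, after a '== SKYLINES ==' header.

== SKYLINES ==
[[4,6],[15,0]]
[[4,6],[22,0]]
[[4,6],[22,20],[36,0]]
[[4,6],[22,20],[36,0]]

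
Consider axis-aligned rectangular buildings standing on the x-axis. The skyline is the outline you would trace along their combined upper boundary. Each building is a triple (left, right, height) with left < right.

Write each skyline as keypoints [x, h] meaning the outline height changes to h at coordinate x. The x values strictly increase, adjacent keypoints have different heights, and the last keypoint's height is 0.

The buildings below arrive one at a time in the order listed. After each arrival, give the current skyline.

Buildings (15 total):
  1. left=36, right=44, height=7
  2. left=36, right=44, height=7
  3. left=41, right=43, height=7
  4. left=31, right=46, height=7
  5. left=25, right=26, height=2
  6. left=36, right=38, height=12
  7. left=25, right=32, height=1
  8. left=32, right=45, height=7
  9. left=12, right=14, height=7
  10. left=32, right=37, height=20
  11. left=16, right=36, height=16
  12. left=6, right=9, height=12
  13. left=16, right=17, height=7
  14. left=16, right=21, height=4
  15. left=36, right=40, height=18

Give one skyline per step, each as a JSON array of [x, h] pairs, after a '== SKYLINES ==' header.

== SKYLINES ==
[[36,7],[44,0]]
[[36,7],[44,0]]
[[36,7],[44,0]]
[[31,7],[46,0]]
[[25,2],[26,0],[31,7],[46,0]]
[[25,2],[26,0],[31,7],[36,12],[38,7],[46,0]]
[[25,2],[26,1],[31,7],[36,12],[38,7],[46,0]]
[[25,2],[26,1],[31,7],[36,12],[38,7],[46,0]]
[[12,7],[14,0],[25,2],[26,1],[31,7],[36,12],[38,7],[46,0]]
[[12,7],[14,0],[25,2],[26,1],[31,7],[32,20],[37,12],[38,7],[46,0]]
[[12,7],[14,0],[16,16],[32,20],[37,12],[38,7],[46,0]]
[[6,12],[9,0],[12,7],[14,0],[16,16],[32,20],[37,12],[38,7],[46,0]]
[[6,12],[9,0],[12,7],[14,0],[16,16],[32,20],[37,12],[38,7],[46,0]]
[[6,12],[9,0],[12,7],[14,0],[16,16],[32,20],[37,12],[38,7],[46,0]]
[[6,12],[9,0],[12,7],[14,0],[16,16],[32,20],[37,18],[40,7],[46,0]]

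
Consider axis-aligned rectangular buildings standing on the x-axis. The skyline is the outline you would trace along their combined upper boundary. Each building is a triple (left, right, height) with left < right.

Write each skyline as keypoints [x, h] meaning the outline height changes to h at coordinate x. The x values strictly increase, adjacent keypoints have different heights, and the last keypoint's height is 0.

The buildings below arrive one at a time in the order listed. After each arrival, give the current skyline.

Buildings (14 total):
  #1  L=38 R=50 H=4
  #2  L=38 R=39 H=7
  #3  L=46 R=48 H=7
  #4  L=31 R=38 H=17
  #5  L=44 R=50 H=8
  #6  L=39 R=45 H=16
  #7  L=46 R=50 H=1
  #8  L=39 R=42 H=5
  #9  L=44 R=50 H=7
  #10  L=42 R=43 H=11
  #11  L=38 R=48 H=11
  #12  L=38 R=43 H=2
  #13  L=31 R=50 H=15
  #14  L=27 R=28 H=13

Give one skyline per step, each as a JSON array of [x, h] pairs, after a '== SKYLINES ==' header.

== SKYLINES ==
[[38,4],[50,0]]
[[38,7],[39,4],[50,0]]
[[38,7],[39,4],[46,7],[48,4],[50,0]]
[[31,17],[38,7],[39,4],[46,7],[48,4],[50,0]]
[[31,17],[38,7],[39,4],[44,8],[50,0]]
[[31,17],[38,7],[39,16],[45,8],[50,0]]
[[31,17],[38,7],[39,16],[45,8],[50,0]]
[[31,17],[38,7],[39,16],[45,8],[50,0]]
[[31,17],[38,7],[39,16],[45,8],[50,0]]
[[31,17],[38,7],[39,16],[45,8],[50,0]]
[[31,17],[38,11],[39,16],[45,11],[48,8],[50,0]]
[[31,17],[38,11],[39,16],[45,11],[48,8],[50,0]]
[[31,17],[38,15],[39,16],[45,15],[50,0]]
[[27,13],[28,0],[31,17],[38,15],[39,16],[45,15],[50,0]]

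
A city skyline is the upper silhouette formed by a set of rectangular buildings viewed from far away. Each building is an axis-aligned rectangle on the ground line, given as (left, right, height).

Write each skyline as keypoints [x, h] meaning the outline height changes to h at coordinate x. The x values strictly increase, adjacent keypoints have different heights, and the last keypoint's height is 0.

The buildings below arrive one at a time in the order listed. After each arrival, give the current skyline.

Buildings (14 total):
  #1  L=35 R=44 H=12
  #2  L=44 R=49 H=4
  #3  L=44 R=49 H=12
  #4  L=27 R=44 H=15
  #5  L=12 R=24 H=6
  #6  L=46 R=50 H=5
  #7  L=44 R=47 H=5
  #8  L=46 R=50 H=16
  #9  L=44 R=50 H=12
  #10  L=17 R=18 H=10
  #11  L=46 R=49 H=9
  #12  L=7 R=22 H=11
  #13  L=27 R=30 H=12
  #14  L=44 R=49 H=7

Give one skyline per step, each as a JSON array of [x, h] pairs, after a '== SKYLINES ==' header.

== SKYLINES ==
[[35,12],[44,0]]
[[35,12],[44,4],[49,0]]
[[35,12],[49,0]]
[[27,15],[44,12],[49,0]]
[[12,6],[24,0],[27,15],[44,12],[49,0]]
[[12,6],[24,0],[27,15],[44,12],[49,5],[50,0]]
[[12,6],[24,0],[27,15],[44,12],[49,5],[50,0]]
[[12,6],[24,0],[27,15],[44,12],[46,16],[50,0]]
[[12,6],[24,0],[27,15],[44,12],[46,16],[50,0]]
[[12,6],[17,10],[18,6],[24,0],[27,15],[44,12],[46,16],[50,0]]
[[12,6],[17,10],[18,6],[24,0],[27,15],[44,12],[46,16],[50,0]]
[[7,11],[22,6],[24,0],[27,15],[44,12],[46,16],[50,0]]
[[7,11],[22,6],[24,0],[27,15],[44,12],[46,16],[50,0]]
[[7,11],[22,6],[24,0],[27,15],[44,12],[46,16],[50,0]]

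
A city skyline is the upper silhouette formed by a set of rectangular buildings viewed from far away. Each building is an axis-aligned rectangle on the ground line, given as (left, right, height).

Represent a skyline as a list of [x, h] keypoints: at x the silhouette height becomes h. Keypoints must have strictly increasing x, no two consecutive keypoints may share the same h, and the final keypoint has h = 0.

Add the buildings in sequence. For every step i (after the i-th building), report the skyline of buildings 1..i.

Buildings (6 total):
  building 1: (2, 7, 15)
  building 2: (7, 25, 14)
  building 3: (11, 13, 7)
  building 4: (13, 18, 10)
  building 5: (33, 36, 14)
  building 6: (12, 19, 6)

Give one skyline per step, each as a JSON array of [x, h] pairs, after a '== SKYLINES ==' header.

== SKYLINES ==
[[2,15],[7,0]]
[[2,15],[7,14],[25,0]]
[[2,15],[7,14],[25,0]]
[[2,15],[7,14],[25,0]]
[[2,15],[7,14],[25,0],[33,14],[36,0]]
[[2,15],[7,14],[25,0],[33,14],[36,0]]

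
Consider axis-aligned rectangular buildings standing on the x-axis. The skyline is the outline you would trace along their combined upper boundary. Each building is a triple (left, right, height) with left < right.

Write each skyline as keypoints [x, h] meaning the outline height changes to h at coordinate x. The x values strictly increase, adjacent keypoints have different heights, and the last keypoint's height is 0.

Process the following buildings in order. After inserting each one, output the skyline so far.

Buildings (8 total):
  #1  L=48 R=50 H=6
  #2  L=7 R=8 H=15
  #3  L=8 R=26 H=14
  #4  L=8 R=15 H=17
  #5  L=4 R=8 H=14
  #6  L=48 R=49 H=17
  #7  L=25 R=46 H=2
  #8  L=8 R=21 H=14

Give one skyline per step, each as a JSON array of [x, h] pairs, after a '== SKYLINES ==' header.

== SKYLINES ==
[[48,6],[50,0]]
[[7,15],[8,0],[48,6],[50,0]]
[[7,15],[8,14],[26,0],[48,6],[50,0]]
[[7,15],[8,17],[15,14],[26,0],[48,6],[50,0]]
[[4,14],[7,15],[8,17],[15,14],[26,0],[48,6],[50,0]]
[[4,14],[7,15],[8,17],[15,14],[26,0],[48,17],[49,6],[50,0]]
[[4,14],[7,15],[8,17],[15,14],[26,2],[46,0],[48,17],[49,6],[50,0]]
[[4,14],[7,15],[8,17],[15,14],[26,2],[46,0],[48,17],[49,6],[50,0]]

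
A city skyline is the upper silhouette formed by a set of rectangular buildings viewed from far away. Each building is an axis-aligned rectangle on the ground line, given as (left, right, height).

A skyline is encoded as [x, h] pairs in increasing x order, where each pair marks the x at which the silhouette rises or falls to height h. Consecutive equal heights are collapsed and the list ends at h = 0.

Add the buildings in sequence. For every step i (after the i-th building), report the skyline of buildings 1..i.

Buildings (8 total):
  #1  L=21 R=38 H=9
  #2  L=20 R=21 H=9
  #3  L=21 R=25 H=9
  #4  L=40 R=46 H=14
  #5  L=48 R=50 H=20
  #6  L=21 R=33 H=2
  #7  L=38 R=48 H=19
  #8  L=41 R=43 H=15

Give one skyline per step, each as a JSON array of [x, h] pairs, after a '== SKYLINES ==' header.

== SKYLINES ==
[[21,9],[38,0]]
[[20,9],[38,0]]
[[20,9],[38,0]]
[[20,9],[38,0],[40,14],[46,0]]
[[20,9],[38,0],[40,14],[46,0],[48,20],[50,0]]
[[20,9],[38,0],[40,14],[46,0],[48,20],[50,0]]
[[20,9],[38,19],[48,20],[50,0]]
[[20,9],[38,19],[48,20],[50,0]]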